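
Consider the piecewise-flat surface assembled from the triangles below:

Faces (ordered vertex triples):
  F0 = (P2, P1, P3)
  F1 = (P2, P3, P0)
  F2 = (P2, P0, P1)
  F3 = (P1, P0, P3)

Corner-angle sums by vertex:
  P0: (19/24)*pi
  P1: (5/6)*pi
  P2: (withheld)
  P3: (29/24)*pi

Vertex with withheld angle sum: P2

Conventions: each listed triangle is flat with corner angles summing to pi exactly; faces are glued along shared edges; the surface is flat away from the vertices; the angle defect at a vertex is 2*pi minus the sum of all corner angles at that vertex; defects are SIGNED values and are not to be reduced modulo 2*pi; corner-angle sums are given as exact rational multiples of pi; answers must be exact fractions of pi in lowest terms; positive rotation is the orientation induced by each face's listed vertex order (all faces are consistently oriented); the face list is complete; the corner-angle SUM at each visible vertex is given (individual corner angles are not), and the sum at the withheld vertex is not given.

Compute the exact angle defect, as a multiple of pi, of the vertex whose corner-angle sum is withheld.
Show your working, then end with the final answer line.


V = 4, E = 6, F = 4; chi = V - E + F = 2
Gauss-Bonnet: total defect = 2*pi*chi = 4*pi; visible defects sum to (19/6)*pi

Answer: defect(P2) = (5/6)*pi


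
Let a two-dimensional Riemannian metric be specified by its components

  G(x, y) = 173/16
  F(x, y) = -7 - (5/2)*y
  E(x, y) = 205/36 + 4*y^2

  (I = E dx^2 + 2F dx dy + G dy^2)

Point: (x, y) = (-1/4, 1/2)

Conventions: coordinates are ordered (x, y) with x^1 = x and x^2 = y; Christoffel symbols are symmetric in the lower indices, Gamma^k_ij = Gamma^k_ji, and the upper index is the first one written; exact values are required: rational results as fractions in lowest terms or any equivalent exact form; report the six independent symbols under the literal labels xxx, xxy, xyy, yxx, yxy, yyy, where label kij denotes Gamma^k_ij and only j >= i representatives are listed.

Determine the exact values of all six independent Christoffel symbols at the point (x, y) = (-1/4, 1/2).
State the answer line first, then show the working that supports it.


Answer: Gamma_xxx = -9504/2489, Gamma_xxy = 12456/2489, Gamma_xyy = -15570/2489, Gamma_yxx = -7712/2489, Gamma_yxy = 9504/2489, Gamma_yyy = -11880/2489

E = 241/36, F = -33/4, G = 173/16 at the point
E_x = 0, E_y = 4, F_x = 0, F_y = -5/2, G_x = 0, G_y = 0
EG - F^2 = 2489/576;  g^inv = (576/2489) * [[173/16, 33/4], [33/4, 241/36]]
first-kind symbols [ij,l] = (1/2)(d_i g_jl + d_j g_il - d_l g_ij): [xx,x] = E_x/2 = 0, [xx,y] = F_x - E_y/2 = -2, [xy,x] = E_y/2 = 2, [xy,y] = G_x/2 = 0, [yy,x] = F_y - G_x/2 = -5/2, [yy,y] = G_y/2 = 0
Gamma^x_ij = (G*[ij,x] - F*[ij,y])/(EG - F^2), Gamma^y_ij = (E*[ij,y] - F*[ij,x])/(EG - F^2)


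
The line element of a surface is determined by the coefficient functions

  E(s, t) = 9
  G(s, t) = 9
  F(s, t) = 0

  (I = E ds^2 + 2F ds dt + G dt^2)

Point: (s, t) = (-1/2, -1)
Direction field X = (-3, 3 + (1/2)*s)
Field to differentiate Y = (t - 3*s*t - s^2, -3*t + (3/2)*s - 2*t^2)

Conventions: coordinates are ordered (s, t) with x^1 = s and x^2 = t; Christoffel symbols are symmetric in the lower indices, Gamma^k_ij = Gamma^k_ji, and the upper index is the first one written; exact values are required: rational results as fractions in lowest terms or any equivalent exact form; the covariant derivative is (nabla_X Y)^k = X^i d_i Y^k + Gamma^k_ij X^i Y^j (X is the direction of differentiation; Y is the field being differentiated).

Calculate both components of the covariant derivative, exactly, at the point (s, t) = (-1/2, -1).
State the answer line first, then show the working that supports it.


Answer: (nabla_X Y)^s = -41/8, (nabla_X Y)^t = -7/4

E = 9, F = 0, G = 9 at the point
E_s = 0, E_t = 0, F_s = 0, F_t = 0, G_s = 0, G_t = 0
EG - F^2 = 81;  g^inv = (1/81) * [[9, 0], [0, 9]]
first-kind symbols [ij,l] = (1/2)(d_i g_jl + d_j g_il - d_l g_ij): [ss,s] = E_s/2 = 0, [ss,t] = F_s - E_t/2 = 0, [st,s] = E_t/2 = 0, [st,t] = G_s/2 = 0, [tt,s] = F_t - G_s/2 = 0, [tt,t] = G_t/2 = 0
Gamma^s_ij = (G*[ij,s] - F*[ij,t])/(EG - F^2), Gamma^t_ij = (E*[ij,t] - F*[ij,s])/(EG - F^2)
Gamma_sss = 0, Gamma_sst = 0, Gamma_stt = 0, Gamma_tss = 0, Gamma_tst = 0, Gamma_ttt = 0
X = (-3, 11/4), Y = (-11/4, 1/4) at the point


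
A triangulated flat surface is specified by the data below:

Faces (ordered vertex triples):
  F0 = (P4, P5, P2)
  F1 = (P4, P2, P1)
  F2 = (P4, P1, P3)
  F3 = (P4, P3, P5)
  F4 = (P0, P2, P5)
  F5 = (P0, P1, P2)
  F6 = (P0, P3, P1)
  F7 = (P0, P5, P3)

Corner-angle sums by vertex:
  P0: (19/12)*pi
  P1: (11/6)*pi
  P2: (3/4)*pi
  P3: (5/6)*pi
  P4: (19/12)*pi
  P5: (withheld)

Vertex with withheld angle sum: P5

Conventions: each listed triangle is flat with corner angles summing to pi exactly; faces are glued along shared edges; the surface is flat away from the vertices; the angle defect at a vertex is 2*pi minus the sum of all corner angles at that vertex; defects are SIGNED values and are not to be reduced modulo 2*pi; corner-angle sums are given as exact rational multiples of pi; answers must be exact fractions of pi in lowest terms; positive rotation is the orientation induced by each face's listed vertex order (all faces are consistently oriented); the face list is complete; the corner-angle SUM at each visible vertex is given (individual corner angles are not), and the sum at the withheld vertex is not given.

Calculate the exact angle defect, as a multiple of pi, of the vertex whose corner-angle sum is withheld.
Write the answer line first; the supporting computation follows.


Answer: defect(P5) = (7/12)*pi

V = 6, E = 12, F = 8; chi = V - E + F = 2
Gauss-Bonnet: total defect = 2*pi*chi = 4*pi; visible defects sum to (41/12)*pi


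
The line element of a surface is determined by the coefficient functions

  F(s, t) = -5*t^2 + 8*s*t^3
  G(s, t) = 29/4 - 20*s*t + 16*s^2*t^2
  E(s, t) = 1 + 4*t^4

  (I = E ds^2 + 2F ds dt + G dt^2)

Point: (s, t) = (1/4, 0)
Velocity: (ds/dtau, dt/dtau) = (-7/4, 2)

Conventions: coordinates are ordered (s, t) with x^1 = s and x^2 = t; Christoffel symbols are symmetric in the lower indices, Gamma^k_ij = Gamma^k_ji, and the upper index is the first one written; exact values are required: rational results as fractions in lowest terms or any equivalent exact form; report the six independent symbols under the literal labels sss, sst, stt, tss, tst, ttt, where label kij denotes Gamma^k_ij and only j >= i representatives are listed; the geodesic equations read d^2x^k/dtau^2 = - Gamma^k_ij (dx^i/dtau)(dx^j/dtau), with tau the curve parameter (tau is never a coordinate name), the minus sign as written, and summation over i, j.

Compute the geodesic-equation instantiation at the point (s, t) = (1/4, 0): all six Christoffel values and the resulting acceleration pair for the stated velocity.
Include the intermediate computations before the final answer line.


E = 1, F = 0, G = 29/4 at the point
E_s = 0, E_t = 0, F_s = 0, F_t = 0, G_s = 0, G_t = -5
EG - F^2 = 29/4;  g^inv = (4/29) * [[29/4, 0], [0, 1]]
first-kind symbols [ij,l] = (1/2)(d_i g_jl + d_j g_il - d_l g_ij): [ss,s] = E_s/2 = 0, [ss,t] = F_s - E_t/2 = 0, [st,s] = E_t/2 = 0, [st,t] = G_s/2 = 0, [tt,s] = F_t - G_s/2 = 0, [tt,t] = G_t/2 = -5/2
Gamma^s_ij = (G*[ij,s] - F*[ij,t])/(EG - F^2), Gamma^t_ij = (E*[ij,t] - F*[ij,s])/(EG - F^2)
Gamma_sss = 0, Gamma_sst = 0, Gamma_stt = 0, Gamma_tss = 0, Gamma_tst = 0, Gamma_ttt = -10/29
d^2s/dtau^2 = -(Gamma_sss*(-7/4)^2 + 2*Gamma_sst*(-7/4)*(2) + Gamma_stt*(2)^2) = 0
d^2t/dtau^2 = -(Gamma_tss*(-7/4)^2 + 2*Gamma_tst*(-7/4)*(2) + Gamma_ttt*(2)^2) = 40/29

Answer: Gamma_sss = 0, Gamma_sst = 0, Gamma_stt = 0, Gamma_tss = 0, Gamma_tst = 0, Gamma_ttt = -10/29; accelerations (d^2s/dtau^2, d^2t/dtau^2) = (0, 40/29)


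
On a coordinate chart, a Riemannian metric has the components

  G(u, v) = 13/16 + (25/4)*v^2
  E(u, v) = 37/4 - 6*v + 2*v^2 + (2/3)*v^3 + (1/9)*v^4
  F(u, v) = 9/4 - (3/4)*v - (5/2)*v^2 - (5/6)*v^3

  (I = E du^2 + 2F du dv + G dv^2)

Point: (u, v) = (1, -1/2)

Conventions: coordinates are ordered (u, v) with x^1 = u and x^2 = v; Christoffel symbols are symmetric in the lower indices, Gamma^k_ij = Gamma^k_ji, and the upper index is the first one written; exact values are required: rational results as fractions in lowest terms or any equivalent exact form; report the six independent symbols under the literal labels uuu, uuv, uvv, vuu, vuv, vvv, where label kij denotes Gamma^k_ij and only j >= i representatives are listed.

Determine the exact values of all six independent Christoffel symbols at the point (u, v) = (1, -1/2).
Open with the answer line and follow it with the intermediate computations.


Answer: Gamma_uuu = -54944/177447, Gamma_uuv = -20672/59149, Gamma_uvv = 21306/59149, Gamma_vuu = 992800/532341, Gamma_vuv = 54944/177447, Gamma_vvv = -96704/59149

E = 1825/144, F = 101/48, G = 19/8 at the point
E_u = 0, E_v = -68/9, F_u = 0, F_v = 9/8, G_u = 0, G_v = -25/4
EG - F^2 = 59149/2304;  g^inv = (2304/59149) * [[19/8, -101/48], [-101/48, 1825/144]]
first-kind symbols [ij,l] = (1/2)(d_i g_jl + d_j g_il - d_l g_ij): [uu,u] = E_u/2 = 0, [uu,v] = F_u - E_v/2 = 34/9, [uv,u] = E_v/2 = -34/9, [uv,v] = G_u/2 = 0, [vv,u] = F_v - G_u/2 = 9/8, [vv,v] = G_v/2 = -25/8
Gamma^u_ij = (G*[ij,u] - F*[ij,v])/(EG - F^2), Gamma^v_ij = (E*[ij,v] - F*[ij,u])/(EG - F^2)


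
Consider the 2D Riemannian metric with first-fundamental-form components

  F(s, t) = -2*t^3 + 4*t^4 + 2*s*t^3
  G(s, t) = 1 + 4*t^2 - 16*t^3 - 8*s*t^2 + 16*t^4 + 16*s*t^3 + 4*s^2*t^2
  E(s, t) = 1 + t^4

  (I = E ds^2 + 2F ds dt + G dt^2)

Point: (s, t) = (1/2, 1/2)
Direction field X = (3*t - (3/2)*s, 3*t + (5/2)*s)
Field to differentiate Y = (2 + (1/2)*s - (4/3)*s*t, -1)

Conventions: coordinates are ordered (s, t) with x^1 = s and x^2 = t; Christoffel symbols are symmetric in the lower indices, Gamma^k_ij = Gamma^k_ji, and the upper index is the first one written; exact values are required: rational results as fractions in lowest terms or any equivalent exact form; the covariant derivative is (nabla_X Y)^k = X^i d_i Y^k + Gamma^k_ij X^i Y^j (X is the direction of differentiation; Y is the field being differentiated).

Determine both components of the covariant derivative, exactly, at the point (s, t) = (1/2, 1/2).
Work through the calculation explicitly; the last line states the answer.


E = 17/16, F = 1/8, G = 5/4 at the point
E_s = 0, E_t = 1/2, F_s = 1/4, F_t = 5/4, G_s = 1, G_t = 3
EG - F^2 = 21/16;  g^inv = (16/21) * [[5/4, -1/8], [-1/8, 17/16]]
first-kind symbols [ij,l] = (1/2)(d_i g_jl + d_j g_il - d_l g_ij): [ss,s] = E_s/2 = 0, [ss,t] = F_s - E_t/2 = 0, [st,s] = E_t/2 = 1/4, [st,t] = G_s/2 = 1/2, [tt,s] = F_t - G_s/2 = 3/4, [tt,t] = G_t/2 = 3/2
Gamma^s_ij = (G*[ij,s] - F*[ij,t])/(EG - F^2), Gamma^t_ij = (E*[ij,t] - F*[ij,s])/(EG - F^2)
Gamma_sss = 0, Gamma_sst = 4/21, Gamma_stt = 4/7, Gamma_tss = 0, Gamma_tst = 8/21, Gamma_ttt = 8/7
X = (3/4, 11/4), Y = (23/12, -1) at the point

Answer: (nabla_X Y)^s = -1345/504, (nabla_X Y)^t = -179/126


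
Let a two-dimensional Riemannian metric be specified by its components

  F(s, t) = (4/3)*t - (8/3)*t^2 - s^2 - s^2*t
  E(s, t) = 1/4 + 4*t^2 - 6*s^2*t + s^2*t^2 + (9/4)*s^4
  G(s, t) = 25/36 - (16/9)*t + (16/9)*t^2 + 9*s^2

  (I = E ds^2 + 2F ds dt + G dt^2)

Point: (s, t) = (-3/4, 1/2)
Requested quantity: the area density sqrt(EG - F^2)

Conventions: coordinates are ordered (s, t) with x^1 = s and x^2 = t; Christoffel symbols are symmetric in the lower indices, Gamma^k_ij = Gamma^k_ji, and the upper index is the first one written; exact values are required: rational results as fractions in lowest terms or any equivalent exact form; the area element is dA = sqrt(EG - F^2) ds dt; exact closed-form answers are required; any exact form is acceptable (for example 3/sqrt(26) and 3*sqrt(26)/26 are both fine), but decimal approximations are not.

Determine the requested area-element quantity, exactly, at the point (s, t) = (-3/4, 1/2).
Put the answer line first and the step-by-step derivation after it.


Answer: sqrt(EG - F^2) = sqrt(24461)/128

E = 425/1024, F = -27/32, G = 85/16; EG - F^2 = 24461/16384


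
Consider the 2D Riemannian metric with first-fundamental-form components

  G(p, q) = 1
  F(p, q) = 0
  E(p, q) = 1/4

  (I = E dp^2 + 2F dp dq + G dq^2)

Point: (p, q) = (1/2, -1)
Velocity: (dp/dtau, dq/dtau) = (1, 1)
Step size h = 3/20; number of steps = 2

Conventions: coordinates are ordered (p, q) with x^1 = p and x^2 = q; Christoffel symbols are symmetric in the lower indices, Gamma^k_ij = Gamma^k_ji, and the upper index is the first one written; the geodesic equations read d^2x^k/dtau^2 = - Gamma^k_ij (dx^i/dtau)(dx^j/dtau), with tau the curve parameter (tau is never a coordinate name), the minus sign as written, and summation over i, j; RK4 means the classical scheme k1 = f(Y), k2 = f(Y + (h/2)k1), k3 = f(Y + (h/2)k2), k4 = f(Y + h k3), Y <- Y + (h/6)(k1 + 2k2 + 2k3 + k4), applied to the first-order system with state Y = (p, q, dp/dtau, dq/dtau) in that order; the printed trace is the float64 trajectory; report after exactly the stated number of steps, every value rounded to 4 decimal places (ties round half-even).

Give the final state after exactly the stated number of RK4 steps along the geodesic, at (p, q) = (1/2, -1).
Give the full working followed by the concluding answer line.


f(Y) = (dp/dtau, dq/dtau, -Gamma^p_ij Y'^i Y'^j, -Gamma^q_ij Y'^i Y'^j) with the Gammas evaluated at the stage position; h = 0.150000; intermediate values shown to 6 dp
step 0: p = 0.5000, q = -1.0000, dp/dtau = 1.0000, dq/dtau = 1.0000
step 1:
  k1: at (p, q) = (0.500000, -1.000000), (dp/dtau, dq/dtau) = (1.000000, 1.000000); Gamma_ppp = 0.000000, Gamma_ppq = 0.000000, Gamma_pqq = 0.000000, Gamma_qpp = 0.000000, Gamma_qpq = 0.000000, Gamma_qqq = 0.000000; k1 = (1.000000, 1.000000, 0.000000, 0.000000)
  k2: at (p, q) = (0.575000, -0.925000), (dp/dtau, dq/dtau) = (1.000000, 1.000000); Gamma_ppp = 0.000000, Gamma_ppq = 0.000000, Gamma_pqq = 0.000000, Gamma_qpp = 0.000000, Gamma_qpq = 0.000000, Gamma_qqq = 0.000000; k2 = (1.000000, 1.000000, 0.000000, 0.000000)
  k3: at (p, q) = (0.575000, -0.925000), (dp/dtau, dq/dtau) = (1.000000, 1.000000); Gamma_ppp = 0.000000, Gamma_ppq = 0.000000, Gamma_pqq = 0.000000, Gamma_qpp = 0.000000, Gamma_qpq = 0.000000, Gamma_qqq = 0.000000; k3 = (1.000000, 1.000000, 0.000000, 0.000000)
  k4: at (p, q) = (0.650000, -0.850000), (dp/dtau, dq/dtau) = (1.000000, 1.000000); Gamma_ppp = 0.000000, Gamma_ppq = 0.000000, Gamma_pqq = 0.000000, Gamma_qpp = 0.000000, Gamma_qpq = 0.000000, Gamma_qqq = 0.000000; k4 = (1.000000, 1.000000, 0.000000, 0.000000)
  Y <- Y + (h/6)(k1 + 2k2 + 2k3 + k4): p = 0.6500, q = -0.8500, dp/dtau = 1.0000, dq/dtau = 1.0000
step 2:
  k1: at (p, q) = (0.650000, -0.850000), (dp/dtau, dq/dtau) = (1.000000, 1.000000); Gamma_ppp = 0.000000, Gamma_ppq = 0.000000, Gamma_pqq = 0.000000, Gamma_qpp = 0.000000, Gamma_qpq = 0.000000, Gamma_qqq = 0.000000; k1 = (1.000000, 1.000000, 0.000000, 0.000000)
  k2: at (p, q) = (0.725000, -0.775000), (dp/dtau, dq/dtau) = (1.000000, 1.000000); Gamma_ppp = 0.000000, Gamma_ppq = 0.000000, Gamma_pqq = 0.000000, Gamma_qpp = 0.000000, Gamma_qpq = 0.000000, Gamma_qqq = 0.000000; k2 = (1.000000, 1.000000, 0.000000, 0.000000)
  k3: at (p, q) = (0.725000, -0.775000), (dp/dtau, dq/dtau) = (1.000000, 1.000000); Gamma_ppp = 0.000000, Gamma_ppq = 0.000000, Gamma_pqq = 0.000000, Gamma_qpp = 0.000000, Gamma_qpq = 0.000000, Gamma_qqq = 0.000000; k3 = (1.000000, 1.000000, 0.000000, 0.000000)
  k4: at (p, q) = (0.800000, -0.700000), (dp/dtau, dq/dtau) = (1.000000, 1.000000); Gamma_ppp = 0.000000, Gamma_ppq = 0.000000, Gamma_pqq = 0.000000, Gamma_qpp = 0.000000, Gamma_qpq = 0.000000, Gamma_qqq = 0.000000; k4 = (1.000000, 1.000000, 0.000000, 0.000000)
  Y <- Y + (h/6)(k1 + 2k2 + 2k3 + k4): p = 0.8000, q = -0.7000, dp/dtau = 1.0000, dq/dtau = 1.0000

Answer: p = 0.8000, q = -0.7000, dp/dtau = 1.0000, dq/dtau = 1.0000


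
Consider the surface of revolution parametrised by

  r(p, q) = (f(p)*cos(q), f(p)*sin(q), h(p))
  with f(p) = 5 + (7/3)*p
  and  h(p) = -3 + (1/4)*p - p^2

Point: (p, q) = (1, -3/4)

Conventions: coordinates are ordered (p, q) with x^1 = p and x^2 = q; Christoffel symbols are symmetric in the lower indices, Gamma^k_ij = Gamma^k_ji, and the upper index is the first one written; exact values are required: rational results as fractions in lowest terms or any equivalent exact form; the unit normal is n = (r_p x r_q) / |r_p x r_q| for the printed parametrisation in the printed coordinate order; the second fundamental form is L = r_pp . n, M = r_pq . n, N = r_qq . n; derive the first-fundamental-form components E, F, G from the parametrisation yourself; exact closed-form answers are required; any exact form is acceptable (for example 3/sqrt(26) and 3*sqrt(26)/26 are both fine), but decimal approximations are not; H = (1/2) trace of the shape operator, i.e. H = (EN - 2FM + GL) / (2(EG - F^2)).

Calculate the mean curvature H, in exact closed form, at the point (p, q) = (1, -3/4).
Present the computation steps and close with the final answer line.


f = 22/3, f' = 7/3, f'' = 0, h' = -7/4, h'' = -2
E = 1225/144, F = 0, G = 484/9; answer radicand W^2 = 1225/144
unnormalised second-form numerators: l = -14/3, m = 0, n = -77/6; L = l/sqrt(1225/144), and similarly M = m/sqrt(W^2), N = n/sqrt(W^2)
H = (E*n - 2*F*m + G*l) / (2*(EG - F^2)*sqrt(W^2)); E*n - 2*F*m + G*l = -34573/96, EG - F^2 = 148225/324, so H = (-12123/30800)/sqrt(1225/144)

Answer: H = -36369/269500


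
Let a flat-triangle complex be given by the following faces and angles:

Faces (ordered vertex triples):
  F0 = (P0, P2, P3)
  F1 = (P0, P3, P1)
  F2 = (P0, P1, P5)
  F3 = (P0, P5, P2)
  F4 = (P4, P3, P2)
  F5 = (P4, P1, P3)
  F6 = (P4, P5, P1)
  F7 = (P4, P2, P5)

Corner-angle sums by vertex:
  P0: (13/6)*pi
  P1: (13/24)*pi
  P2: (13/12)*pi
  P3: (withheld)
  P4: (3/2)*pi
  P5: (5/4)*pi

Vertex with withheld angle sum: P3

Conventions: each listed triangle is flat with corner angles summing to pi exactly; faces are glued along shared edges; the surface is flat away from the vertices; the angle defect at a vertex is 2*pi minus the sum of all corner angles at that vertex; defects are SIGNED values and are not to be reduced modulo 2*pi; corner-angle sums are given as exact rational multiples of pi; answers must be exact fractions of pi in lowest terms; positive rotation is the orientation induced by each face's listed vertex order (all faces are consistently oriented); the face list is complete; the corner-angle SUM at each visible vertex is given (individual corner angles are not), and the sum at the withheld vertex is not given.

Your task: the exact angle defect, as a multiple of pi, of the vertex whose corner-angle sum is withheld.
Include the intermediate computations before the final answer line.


V = 6, E = 12, F = 8; chi = V - E + F = 2
Gauss-Bonnet: total defect = 2*pi*chi = 4*pi; visible defects sum to (83/24)*pi

Answer: defect(P3) = (13/24)*pi


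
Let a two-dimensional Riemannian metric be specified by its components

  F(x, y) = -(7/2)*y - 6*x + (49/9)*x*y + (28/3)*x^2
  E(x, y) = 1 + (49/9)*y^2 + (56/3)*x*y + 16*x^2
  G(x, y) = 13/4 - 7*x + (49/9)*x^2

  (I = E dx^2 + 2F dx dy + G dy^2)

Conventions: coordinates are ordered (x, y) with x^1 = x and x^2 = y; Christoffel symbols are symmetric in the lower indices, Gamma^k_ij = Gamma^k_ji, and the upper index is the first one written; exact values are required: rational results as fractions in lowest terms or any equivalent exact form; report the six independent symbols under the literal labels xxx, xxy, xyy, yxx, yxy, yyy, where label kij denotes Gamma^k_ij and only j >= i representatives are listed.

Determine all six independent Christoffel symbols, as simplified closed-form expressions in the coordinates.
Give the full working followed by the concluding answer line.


E = 1 + (49/9)*y^2 + (56/3)*x*y + 16*x^2; F = -(7/2)*y - 6*x + (49/9)*x*y + (28/3)*x^2; G = 13/4 - 7*x + (49/9)*x^2
Gamma^k_ij = (1/2) g^{kl} (d_i g_jl + d_j g_il - d_l g_ij), with g^inv = (1/(EG-F^2)) [[G, -F], [-F, E]]
first partials: E_x = (56/3)*y + 32*x, E_y = (98/9)*y + (56/3)*x, F_x = -6 + (49/9)*y + (56/3)*x, F_y = -7/2 + (49/9)*x, G_x = -7 + (98/9)*x, G_y = 0
D = EG - F^2 = 13/4 - 7*x + (49/9)*y^2 + (56/3)*x*y + (193/9)*x^2
expanded: Gamma^x_xx = (G E_x - 2F F_x + F E_y)/(2D), Gamma^x_xy = (G E_y - F G_x)/(2D), Gamma^x_yy = (2G F_y - G G_x - F G_y)/(2D), Gamma^y_xx = (2E F_x - E E_y - F E_x)/(2D), Gamma^y_xy = (E G_x - F E_y)/(2D), Gamma^y_yy = (E G_y - 2F F_y + F G_x)/(2D); substitute and cancel common factors

Answer: Gamma_xxx = (576*x + 336*y)/(772*x^2 + 672*x*y - 252*x + 196*y^2 + 117), Gamma_xxy = (336*x + 196*y)/(772*x^2 + 672*x*y - 252*x + 196*y^2 + 117), Gamma_xyy = 0, Gamma_yxx = (336*x - 216)/(772*x^2 + 672*x*y - 252*x + 196*y^2 + 117), Gamma_yxy = (196*x - 126)/(772*x^2 + 672*x*y - 252*x + 196*y^2 + 117), Gamma_yyy = 0


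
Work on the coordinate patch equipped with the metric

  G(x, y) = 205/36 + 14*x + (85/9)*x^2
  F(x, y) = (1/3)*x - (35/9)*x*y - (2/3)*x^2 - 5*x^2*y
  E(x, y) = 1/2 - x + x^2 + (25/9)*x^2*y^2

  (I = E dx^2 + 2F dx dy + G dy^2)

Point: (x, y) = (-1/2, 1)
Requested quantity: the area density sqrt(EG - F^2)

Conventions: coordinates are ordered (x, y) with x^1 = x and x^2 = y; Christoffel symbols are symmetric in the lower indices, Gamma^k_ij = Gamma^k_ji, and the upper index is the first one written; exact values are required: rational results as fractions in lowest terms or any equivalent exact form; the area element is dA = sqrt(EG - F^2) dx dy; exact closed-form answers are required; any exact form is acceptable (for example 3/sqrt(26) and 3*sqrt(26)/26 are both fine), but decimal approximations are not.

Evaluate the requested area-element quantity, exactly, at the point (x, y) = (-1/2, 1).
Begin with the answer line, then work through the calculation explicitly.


Answer: sqrt(EG - F^2) = sqrt(2491)/36

E = 35/18, F = 13/36, G = 19/18; EG - F^2 = 2491/1296


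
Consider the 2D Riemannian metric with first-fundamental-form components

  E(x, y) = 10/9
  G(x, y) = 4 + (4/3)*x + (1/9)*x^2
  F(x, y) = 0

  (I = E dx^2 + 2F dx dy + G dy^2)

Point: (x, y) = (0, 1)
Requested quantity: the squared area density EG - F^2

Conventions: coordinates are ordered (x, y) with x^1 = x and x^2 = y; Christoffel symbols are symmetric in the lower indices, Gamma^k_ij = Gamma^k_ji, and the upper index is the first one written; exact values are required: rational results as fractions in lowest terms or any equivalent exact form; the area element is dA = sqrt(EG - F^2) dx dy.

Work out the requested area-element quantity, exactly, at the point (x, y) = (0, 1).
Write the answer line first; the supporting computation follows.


Answer: EG - F^2 = 40/9

E = 10/9, F = 0, G = 4; EG - F^2 = 40/9


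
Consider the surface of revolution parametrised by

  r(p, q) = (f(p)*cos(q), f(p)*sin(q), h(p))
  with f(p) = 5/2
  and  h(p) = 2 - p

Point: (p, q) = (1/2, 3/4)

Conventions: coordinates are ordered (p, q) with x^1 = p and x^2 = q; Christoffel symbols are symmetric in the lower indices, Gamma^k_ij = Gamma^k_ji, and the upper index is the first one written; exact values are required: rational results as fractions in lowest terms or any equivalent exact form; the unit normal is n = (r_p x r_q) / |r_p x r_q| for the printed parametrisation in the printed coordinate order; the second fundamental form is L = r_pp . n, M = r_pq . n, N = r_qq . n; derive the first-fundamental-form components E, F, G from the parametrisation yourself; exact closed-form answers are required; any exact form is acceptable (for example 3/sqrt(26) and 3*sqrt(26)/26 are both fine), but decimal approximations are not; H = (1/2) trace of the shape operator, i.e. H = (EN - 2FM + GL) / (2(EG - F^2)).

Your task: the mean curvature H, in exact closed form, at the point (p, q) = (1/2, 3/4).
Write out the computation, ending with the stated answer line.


f = 5/2, f' = 0, f'' = 0, h' = -1, h'' = 0
E = 1, F = 0, G = 25/4; answer radicand W^2 = 1
unnormalised second-form numerators: l = 0, m = 0, n = -5/2; L = l/sqrt(1), and similarly M = m/sqrt(W^2), N = n/sqrt(W^2)
H = (E*n - 2*F*m + G*l) / (2*(EG - F^2)*sqrt(W^2)); E*n - 2*F*m + G*l = -5/2, EG - F^2 = 25/4, so H = (-1/5)/sqrt(1)

Answer: H = -1/5


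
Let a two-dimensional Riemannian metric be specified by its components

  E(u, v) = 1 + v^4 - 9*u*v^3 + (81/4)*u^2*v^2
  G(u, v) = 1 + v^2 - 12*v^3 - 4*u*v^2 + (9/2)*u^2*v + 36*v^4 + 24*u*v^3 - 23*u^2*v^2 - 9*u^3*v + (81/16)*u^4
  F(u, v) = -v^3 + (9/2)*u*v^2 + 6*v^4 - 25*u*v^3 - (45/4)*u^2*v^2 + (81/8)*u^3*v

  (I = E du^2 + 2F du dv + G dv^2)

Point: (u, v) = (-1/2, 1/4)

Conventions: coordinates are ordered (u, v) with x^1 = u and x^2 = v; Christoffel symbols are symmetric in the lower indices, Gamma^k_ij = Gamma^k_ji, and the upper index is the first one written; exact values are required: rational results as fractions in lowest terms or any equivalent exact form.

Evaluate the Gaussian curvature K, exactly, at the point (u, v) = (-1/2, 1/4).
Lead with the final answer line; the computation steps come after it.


Answer: K = -569344/227529

E = 89/64, F = -55/128, G = 377/256, EG - F^2 = 477/256 at the point
E_u = -45/32, E_v = 55/16, F_u = 319/128, F_v = -81/64, G_u = -121/32, G_v = -11/8
E_vv = 141/8, F_uv = 345/32, G_uu = 341/16
By Brioschi, K is (det M1 - det M2) divided by (EG - F^2) squared.
M1 = [[-E_vv/2 + F_uv - G_uu/2, E_u/2, F_u - E_v/2], [F_v - G_u/2, E, F], [G_v/2, F, G]] = [[-139/16, -45/64, 99/128], [5/8, 89/64, -55/128], [-11/16, -55/128, 377/256]]; det M1 = -62325/4096
M2 = [[0, E_v/2, G_u/2], [E_v/2, E, F], [G_u/2, F, G]] = [[0, 55/32, -121/64], [55/32, 89/64, -55/128], [-121/64, -55/128, 377/256]]; det M2 = -26741/4096
det M1 - det M2 = -139/16; K = -139/16 / (477/256)^2 = -569344/227529


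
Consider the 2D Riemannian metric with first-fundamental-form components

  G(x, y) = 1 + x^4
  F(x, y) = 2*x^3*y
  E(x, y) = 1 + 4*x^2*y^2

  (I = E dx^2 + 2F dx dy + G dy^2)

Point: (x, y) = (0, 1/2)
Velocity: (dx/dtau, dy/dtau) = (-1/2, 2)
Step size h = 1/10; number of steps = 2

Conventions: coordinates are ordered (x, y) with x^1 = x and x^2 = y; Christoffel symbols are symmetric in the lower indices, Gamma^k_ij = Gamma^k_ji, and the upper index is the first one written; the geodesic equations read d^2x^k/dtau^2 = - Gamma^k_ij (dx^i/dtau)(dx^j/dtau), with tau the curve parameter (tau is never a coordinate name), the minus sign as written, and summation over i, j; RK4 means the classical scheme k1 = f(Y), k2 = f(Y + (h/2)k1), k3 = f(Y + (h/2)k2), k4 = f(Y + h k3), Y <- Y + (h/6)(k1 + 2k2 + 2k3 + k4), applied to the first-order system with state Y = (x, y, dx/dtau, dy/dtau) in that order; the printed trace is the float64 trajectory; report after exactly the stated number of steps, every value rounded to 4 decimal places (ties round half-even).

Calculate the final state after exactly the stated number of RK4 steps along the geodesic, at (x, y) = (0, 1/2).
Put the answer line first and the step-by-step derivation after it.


Answer: x = -0.0995, y = 0.9000, dx/dtau = -0.4901, dy/dtau = 1.9996

f(Y) = (dx/dtau, dy/dtau, -Gamma^x_ij Y'^i Y'^j, -Gamma^y_ij Y'^i Y'^j) with the Gammas evaluated at the stage position; h = 0.100000; intermediate values shown to 6 dp
step 0: x = 0.0000, y = 0.5000, dx/dtau = -0.5000, dy/dtau = 2.0000
step 1:
  k1: at (x, y) = (0.000000, 0.500000), (dx/dtau, dy/dtau) = (-0.500000, 2.000000); Gamma_xxx = 0.000000, Gamma_xxy = 0.000000, Gamma_xyy = 0.000000, Gamma_yxx = 0.000000, Gamma_yxy = 0.000000, Gamma_yyy = 0.000000; k1 = (-0.500000, 2.000000, 0.000000, 0.000000)
  k2: at (x, y) = (-0.025000, 0.600000), (dx/dtau, dy/dtau) = (-0.500000, 2.000000); Gamma_xxx = -0.035968, Gamma_xxy = 0.001499, Gamma_xyy = 0.000000, Gamma_yxx = 0.000749, Gamma_yxy = -0.000031, Gamma_yyy = 0.000000; k2 = (-0.500000, 2.000000, 0.011989, -0.000250)
  k3: at (x, y) = (-0.025000, 0.600000), (dx/dtau, dy/dtau) = (-0.499401, 1.999988); Gamma_xxx = -0.035968, Gamma_xxy = 0.001499, Gamma_xyy = 0.000000, Gamma_yxx = 0.000749, Gamma_yxy = -0.000031, Gamma_yyy = 0.000000; k3 = (-0.499401, 1.999988, 0.011964, -0.000249)
  k4: at (x, y) = (-0.049940, 0.699999), (dx/dtau, dy/dtau) = (-0.498804, 1.999975); Gamma_xxx = -0.097405, Gamma_xxy = 0.006949, Gamma_xyy = 0.000000, Gamma_yxx = 0.003475, Gamma_yxy = -0.000248, Gamma_yyy = 0.000000; k4 = (-0.498804, 1.999975, 0.038100, -0.001359)
  Y <- Y + (h/6)(k1 + 2k2 + 2k3 + k4): x = -0.0500, y = 0.7000, dx/dtau = -0.4986, dy/dtau = 2.0000
step 2:
  k1: at (x, y) = (-0.049960, 0.699999), (dx/dtau, dy/dtau) = (-0.498567, 1.999961); Gamma_xxx = -0.097444, Gamma_xxy = 0.006955, Gamma_xyy = 0.000000, Gamma_yxx = 0.003477, Gamma_yxy = -0.000248, Gamma_yyy = 0.000000; k1 = (-0.498567, 1.999961, 0.038091, -0.001359)
  k2: at (x, y) = (-0.074888, 0.799997), (dx/dtau, dy/dtau) = (-0.496662, 1.999893); Gamma_xxx = -0.188994, Gamma_xxy = 0.017692, Gamma_xyy = 0.000000, Gamma_yxx = 0.008846, Gamma_yxy = -0.000828, Gamma_yyy = 0.000000; k2 = (-0.496662, 1.999893, 0.081765, -0.003827)
  k3: at (x, y) = (-0.074793, 0.799994), (dx/dtau, dy/dtau) = (-0.494478, 1.999769); Gamma_xxx = -0.188759, Gamma_xxy = 0.017647, Gamma_xyy = 0.000000, Gamma_yxx = 0.008824, Gamma_yxy = -0.000825, Gamma_yyy = 0.000000; k3 = (-0.494478, 1.999769, 0.081054, -0.003789)
  k4: at (x, y) = (-0.099408, 0.899976), (dx/dtau, dy/dtau) = (-0.490461, 1.999582); Gamma_xxx = -0.312044, Gamma_xxy = 0.034467, Gamma_xyy = 0.000000, Gamma_yxx = 0.017234, Gamma_yxy = -0.001904, Gamma_yyy = 0.000000; k4 = (-0.490461, 1.999582, 0.142668, -0.007879)
  Y <- Y + (h/6)(k1 + 2k2 + 2k3 + k4): x = -0.0995, y = 0.9000, dx/dtau = -0.4901, dy/dtau = 1.9996


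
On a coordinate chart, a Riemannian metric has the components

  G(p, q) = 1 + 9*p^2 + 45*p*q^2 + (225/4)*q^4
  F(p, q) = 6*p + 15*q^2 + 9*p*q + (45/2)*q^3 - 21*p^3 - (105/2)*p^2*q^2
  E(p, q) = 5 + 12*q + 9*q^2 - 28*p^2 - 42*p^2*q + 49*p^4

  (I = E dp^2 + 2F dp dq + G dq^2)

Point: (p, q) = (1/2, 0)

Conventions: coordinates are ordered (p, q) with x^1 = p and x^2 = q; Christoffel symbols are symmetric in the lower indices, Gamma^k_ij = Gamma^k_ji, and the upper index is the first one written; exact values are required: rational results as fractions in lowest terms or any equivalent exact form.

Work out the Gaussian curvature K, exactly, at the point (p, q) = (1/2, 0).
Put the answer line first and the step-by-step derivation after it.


Answer: K = -2304/2809

E = 17/16, F = 3/8, G = 13/4, EG - F^2 = 53/16 at the point
E_p = -7/2, E_q = 3/2, F_p = -39/4, F_q = 9/2, G_p = 9, G_q = 0
E_qq = 18, F_pq = 9, G_pp = 18
K follows from Brioschi's formula, (det M1 - det M2)/(EG - F^2)^2.
M1 = [[-E_qq/2 + F_pq - G_pp/2, E_p/2, F_p - E_q/2], [F_q - G_p/2, E, F], [G_q/2, F, G]] = [[-9, -7/4, -21/2], [0, 17/16, 3/8], [0, 3/8, 13/4]]; det M1 = -477/16
M2 = [[0, E_q/2, G_p/2], [E_q/2, E, F], [G_p/2, F, G]] = [[0, 3/4, 9/2], [3/4, 17/16, 3/8], [9/2, 3/8, 13/4]]; det M2 = -333/16
det M1 - det M2 = -9; K = -9 / (53/16)^2 = -2304/2809


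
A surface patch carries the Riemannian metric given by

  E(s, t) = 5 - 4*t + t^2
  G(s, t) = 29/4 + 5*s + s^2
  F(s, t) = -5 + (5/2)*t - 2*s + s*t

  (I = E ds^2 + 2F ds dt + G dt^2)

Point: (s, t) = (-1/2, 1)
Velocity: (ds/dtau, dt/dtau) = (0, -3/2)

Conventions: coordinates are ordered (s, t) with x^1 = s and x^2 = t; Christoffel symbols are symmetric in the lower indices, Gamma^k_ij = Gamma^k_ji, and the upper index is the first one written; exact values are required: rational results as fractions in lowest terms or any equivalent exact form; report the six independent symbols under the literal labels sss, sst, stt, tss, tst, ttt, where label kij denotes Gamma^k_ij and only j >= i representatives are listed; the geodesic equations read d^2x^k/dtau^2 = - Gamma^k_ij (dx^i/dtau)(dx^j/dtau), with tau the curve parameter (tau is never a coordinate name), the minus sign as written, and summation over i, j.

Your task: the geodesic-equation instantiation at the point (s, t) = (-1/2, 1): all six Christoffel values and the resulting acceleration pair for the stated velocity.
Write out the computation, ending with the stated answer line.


E = 2, F = -2, G = 5 at the point
E_s = 0, E_t = -2, F_s = -1, F_t = 2, G_s = 4, G_t = 0
EG - F^2 = 6;  g^inv = (1/6) * [[5, 2], [2, 2]]
first-kind symbols [ij,l] = (1/2)(d_i g_jl + d_j g_il - d_l g_ij): [ss,s] = E_s/2 = 0, [ss,t] = F_s - E_t/2 = 0, [st,s] = E_t/2 = -1, [st,t] = G_s/2 = 2, [tt,s] = F_t - G_s/2 = 0, [tt,t] = G_t/2 = 0
Gamma^s_ij = (G*[ij,s] - F*[ij,t])/(EG - F^2), Gamma^t_ij = (E*[ij,t] - F*[ij,s])/(EG - F^2)
Gamma_sss = 0, Gamma_sst = -1/6, Gamma_stt = 0, Gamma_tss = 0, Gamma_tst = 1/3, Gamma_ttt = 0
d^2s/dtau^2 = -(Gamma_sss*(0)^2 + 2*Gamma_sst*(0)*(-3/2) + Gamma_stt*(-3/2)^2) = 0
d^2t/dtau^2 = -(Gamma_tss*(0)^2 + 2*Gamma_tst*(0)*(-3/2) + Gamma_ttt*(-3/2)^2) = 0

Answer: Gamma_sss = 0, Gamma_sst = -1/6, Gamma_stt = 0, Gamma_tss = 0, Gamma_tst = 1/3, Gamma_ttt = 0; accelerations (d^2s/dtau^2, d^2t/dtau^2) = (0, 0)


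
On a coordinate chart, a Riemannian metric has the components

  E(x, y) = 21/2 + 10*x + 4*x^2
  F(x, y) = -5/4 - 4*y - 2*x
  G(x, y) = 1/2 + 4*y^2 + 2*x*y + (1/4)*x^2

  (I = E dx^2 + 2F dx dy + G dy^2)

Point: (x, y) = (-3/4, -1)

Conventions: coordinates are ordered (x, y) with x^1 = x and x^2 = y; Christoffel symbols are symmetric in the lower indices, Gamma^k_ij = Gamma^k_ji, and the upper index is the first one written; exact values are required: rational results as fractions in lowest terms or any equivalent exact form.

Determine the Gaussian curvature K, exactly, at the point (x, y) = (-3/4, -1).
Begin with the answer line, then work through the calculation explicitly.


Answer: K = -96384/693139

E = 21/4, F = 17/4, G = 393/64, EG - F^2 = 3629/256 at the point
E_x = 4, E_y = 0, F_x = -2, F_y = -4, G_x = -19/8, G_y = -19/2
E_yy = 0, F_xy = 0, G_xx = 1/2
Evaluate Brioschi's two determinant matrices M1, M2 and divide by (EG - F^2)^2.
M1 = [[-E_yy/2 + F_xy - G_xx/2, E_x/2, F_x - E_y/2], [F_y - G_x/2, E, F], [G_y/2, F, G]] = [[-1/4, 2, -2], [-45/16, 21/4, 17/4], [-19/4, 17/4, 393/64]]; det M1 = -36195/1024
M2 = [[0, E_y/2, G_x/2], [E_y/2, E, F], [G_x/2, F, G]] = [[0, 0, -19/16], [0, 21/4, 17/4], [-19/16, 17/4, 393/64]]; det M2 = -7581/1024
det M1 - det M2 = -14307/512; K = -14307/512 / (3629/256)^2 = -96384/693139


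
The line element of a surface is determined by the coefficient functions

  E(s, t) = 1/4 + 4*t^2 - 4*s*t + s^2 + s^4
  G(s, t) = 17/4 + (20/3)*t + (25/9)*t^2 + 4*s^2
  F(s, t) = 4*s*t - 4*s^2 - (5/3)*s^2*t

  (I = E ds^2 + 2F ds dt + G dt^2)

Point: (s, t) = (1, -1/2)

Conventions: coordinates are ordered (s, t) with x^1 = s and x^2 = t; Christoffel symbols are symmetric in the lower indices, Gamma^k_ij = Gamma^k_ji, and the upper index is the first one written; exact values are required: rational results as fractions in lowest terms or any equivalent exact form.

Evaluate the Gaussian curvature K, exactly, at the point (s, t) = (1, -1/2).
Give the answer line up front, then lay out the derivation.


Answer: K = -39816/39601

E = 21/4, F = -31/6, G = 101/18, EG - F^2 = 199/72 at the point
E_s = 8, E_t = -8, F_s = -25/3, F_t = 7/3, G_s = 8, G_t = 35/9
E_tt = 8, F_st = 2/3, G_ss = 8
Using the Brioschi determinant formula for K from the metric derivatives:
M1 = [[-E_tt/2 + F_st - G_ss/2, E_s/2, F_s - E_t/2], [F_t - G_s/2, E, F], [G_t/2, F, G]] = [[-22/3, 4, -13/3], [-5/3, 21/4, -31/6], [35/18, -31/6, 101/18]]; det M1 = -129/8
M2 = [[0, E_t/2, G_s/2], [E_t/2, E, F], [G_s/2, F, G]] = [[0, -4, 4], [-4, 21/4, -31/6], [4, -31/6, 101/18]]; det M2 = -76/9
det M1 - det M2 = -553/72; K = -553/72 / (199/72)^2 = -39816/39601


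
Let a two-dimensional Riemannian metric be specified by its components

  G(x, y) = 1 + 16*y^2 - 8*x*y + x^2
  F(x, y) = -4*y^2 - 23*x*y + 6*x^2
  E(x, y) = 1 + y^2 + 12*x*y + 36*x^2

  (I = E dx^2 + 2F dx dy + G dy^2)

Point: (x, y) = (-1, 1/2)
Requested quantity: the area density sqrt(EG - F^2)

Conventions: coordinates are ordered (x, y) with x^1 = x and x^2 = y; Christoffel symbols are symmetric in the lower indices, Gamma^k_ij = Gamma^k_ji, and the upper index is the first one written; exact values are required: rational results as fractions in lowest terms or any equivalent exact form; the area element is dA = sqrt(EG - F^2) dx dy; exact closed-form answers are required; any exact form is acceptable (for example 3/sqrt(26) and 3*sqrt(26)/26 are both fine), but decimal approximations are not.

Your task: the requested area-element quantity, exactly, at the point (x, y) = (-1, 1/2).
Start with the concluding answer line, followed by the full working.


Answer: sqrt(EG - F^2) = sqrt(161)/2

E = 125/4, F = 33/2, G = 10; EG - F^2 = 161/4


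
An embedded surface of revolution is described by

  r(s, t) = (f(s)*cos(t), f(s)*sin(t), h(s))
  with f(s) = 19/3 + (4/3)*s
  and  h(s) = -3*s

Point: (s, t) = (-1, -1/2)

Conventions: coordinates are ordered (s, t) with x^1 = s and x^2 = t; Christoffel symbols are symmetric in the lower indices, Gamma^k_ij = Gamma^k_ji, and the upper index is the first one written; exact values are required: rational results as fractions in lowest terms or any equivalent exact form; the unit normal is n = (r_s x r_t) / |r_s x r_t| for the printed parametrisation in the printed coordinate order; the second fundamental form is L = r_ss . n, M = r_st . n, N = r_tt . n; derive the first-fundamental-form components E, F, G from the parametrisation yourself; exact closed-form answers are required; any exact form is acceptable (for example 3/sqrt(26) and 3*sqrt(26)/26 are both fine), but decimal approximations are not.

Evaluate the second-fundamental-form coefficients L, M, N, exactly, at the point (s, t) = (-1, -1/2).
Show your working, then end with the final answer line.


f = 5, f' = 4/3, f'' = 0, h' = -3, h'' = 0
E = 97/9, F = 0, G = 25; answer radicand W^2 = 97/9
unnormalised second-form numerators: l = 0, m = 0, n = -15; L = l/sqrt(97/9), and similarly M = m/sqrt(W^2), N = n/sqrt(W^2)

Answer: L = 0, M = 0, N = -45*sqrt(97)/97


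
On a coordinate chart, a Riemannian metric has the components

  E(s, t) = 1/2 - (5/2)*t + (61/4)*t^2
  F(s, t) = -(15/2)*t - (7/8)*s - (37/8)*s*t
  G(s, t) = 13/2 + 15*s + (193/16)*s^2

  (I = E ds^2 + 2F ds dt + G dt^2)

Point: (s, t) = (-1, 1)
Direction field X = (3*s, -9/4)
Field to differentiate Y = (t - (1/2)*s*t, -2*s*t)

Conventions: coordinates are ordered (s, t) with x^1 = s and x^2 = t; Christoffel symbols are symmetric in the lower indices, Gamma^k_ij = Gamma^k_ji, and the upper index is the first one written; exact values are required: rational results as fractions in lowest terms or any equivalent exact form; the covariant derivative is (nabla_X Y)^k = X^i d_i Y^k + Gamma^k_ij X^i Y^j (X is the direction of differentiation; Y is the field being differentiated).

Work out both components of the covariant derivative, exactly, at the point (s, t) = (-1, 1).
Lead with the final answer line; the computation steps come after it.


Answer: (nabla_X Y)^s = -2301/316, (nabla_X Y)^t = 22185/632

E = 53/4, F = -2, G = 57/16 at the point
E_s = 0, E_t = 28, F_s = -11/2, F_t = -23/8, G_s = -73/8, G_t = 0
EG - F^2 = 2765/64;  g^inv = (64/2765) * [[57/16, 2], [2, 53/4]]
first-kind symbols [ij,l] = (1/2)(d_i g_jl + d_j g_il - d_l g_ij): [ss,s] = E_s/2 = 0, [ss,t] = F_s - E_t/2 = -39/2, [st,s] = E_t/2 = 14, [st,t] = G_s/2 = -73/16, [tt,s] = F_t - G_s/2 = 27/16, [tt,t] = G_t/2 = 0
Gamma^s_ij = (G*[ij,s] - F*[ij,t])/(EG - F^2), Gamma^t_ij = (E*[ij,t] - F*[ij,s])/(EG - F^2)
Gamma_sss = -2496/2765, Gamma_sst = 2608/2765, Gamma_stt = 1539/11060, Gamma_tss = -16536/2765, Gamma_tst = -2077/2765, Gamma_ttt = 216/2765
X = (-3, -9/4), Y = (3/2, 2) at the point


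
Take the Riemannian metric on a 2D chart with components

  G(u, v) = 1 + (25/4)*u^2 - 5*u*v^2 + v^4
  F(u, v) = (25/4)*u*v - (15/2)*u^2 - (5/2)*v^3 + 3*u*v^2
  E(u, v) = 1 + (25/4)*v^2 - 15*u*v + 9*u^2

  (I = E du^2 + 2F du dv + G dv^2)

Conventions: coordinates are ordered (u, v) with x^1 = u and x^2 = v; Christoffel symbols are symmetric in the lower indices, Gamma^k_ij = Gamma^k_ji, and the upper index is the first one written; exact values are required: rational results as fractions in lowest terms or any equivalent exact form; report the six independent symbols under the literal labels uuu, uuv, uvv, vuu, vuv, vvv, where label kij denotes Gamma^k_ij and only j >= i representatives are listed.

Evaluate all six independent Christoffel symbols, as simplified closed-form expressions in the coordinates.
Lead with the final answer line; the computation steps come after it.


Answer: Gamma_uuu = (36*u - 30*v)/(61*u^2 - 20*u*v^2 - 60*u*v + 4*v^4 + 25*v^2 + 4), Gamma_uuv = (-30*u + 25*v)/(61*u^2 - 20*u*v^2 - 60*u*v + 4*v^4 + 25*v^2 + 4), Gamma_uvv = (24*u*v - 20*v^2)/(61*u^2 - 20*u*v^2 - 60*u*v + 4*v^4 + 25*v^2 + 4), Gamma_vuu = (-30*u + 12*v^2)/(61*u^2 - 20*u*v^2 - 60*u*v + 4*v^4 + 25*v^2 + 4), Gamma_vuv = (25*u - 10*v^2)/(61*u^2 - 20*u*v^2 - 60*u*v + 4*v^4 + 25*v^2 + 4), Gamma_vvv = (-20*u*v + 8*v^3)/(61*u^2 - 20*u*v^2 - 60*u*v + 4*v^4 + 25*v^2 + 4)

E = 1 + (25/4)*v^2 - 15*u*v + 9*u^2; F = (25/4)*u*v - (15/2)*u^2 - (5/2)*v^3 + 3*u*v^2; G = 1 + (25/4)*u^2 - 5*u*v^2 + v^4
Gamma^k_ij = (1/2) g^{kl} (d_i g_jl + d_j g_il - d_l g_ij), with g^inv = (1/(EG-F^2)) [[G, -F], [-F, E]]
first partials: E_u = -15*v + 18*u, E_v = (25/2)*v - 15*u, F_u = (25/4)*v - 15*u + 3*v^2, F_v = (25/4)*u - (15/2)*v^2 + 6*u*v, G_u = (25/2)*u - 5*v^2, G_v = -10*u*v + 4*v^3
D = EG - F^2 = 1 + (25/4)*v^2 - 15*u*v + (61/4)*u^2 - 5*u*v^2 + v^4
expanded: Gamma^u_uu = (G E_u - 2F F_u + F E_v)/(2D), Gamma^u_uv = (G E_v - F G_u)/(2D), Gamma^u_vv = (2G F_v - G G_u - F G_v)/(2D), Gamma^v_uu = (2E F_u - E E_v - F E_u)/(2D), Gamma^v_uv = (E G_u - F E_v)/(2D), Gamma^v_vv = (E G_v - 2F F_v + F G_u)/(2D); substitute and cancel common factors
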